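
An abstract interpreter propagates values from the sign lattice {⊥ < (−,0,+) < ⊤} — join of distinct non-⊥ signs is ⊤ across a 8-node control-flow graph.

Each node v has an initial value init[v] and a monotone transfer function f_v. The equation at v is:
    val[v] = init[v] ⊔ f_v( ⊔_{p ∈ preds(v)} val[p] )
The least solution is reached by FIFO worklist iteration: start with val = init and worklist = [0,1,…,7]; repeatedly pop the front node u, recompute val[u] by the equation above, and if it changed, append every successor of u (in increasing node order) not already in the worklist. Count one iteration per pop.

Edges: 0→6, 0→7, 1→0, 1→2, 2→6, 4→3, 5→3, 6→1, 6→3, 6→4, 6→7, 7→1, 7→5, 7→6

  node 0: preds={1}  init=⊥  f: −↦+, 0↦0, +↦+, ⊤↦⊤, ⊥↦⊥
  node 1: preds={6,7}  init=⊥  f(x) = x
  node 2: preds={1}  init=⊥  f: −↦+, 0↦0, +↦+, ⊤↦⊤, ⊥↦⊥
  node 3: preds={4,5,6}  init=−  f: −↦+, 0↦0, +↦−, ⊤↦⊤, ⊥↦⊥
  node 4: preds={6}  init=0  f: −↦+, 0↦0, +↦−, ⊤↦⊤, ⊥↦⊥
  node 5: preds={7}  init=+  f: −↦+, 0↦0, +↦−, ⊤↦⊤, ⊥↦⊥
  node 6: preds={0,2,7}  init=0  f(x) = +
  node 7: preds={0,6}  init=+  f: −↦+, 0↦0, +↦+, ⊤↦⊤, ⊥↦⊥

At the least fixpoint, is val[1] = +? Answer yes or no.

Trace (16 dequeues):
  [1] u=0 | in ⊥ | out ⊥ | ==
  [2] u=1 | in ⊤ | out ⊤ | prev ⊥ | push {0}
  [3] u=2 | in ⊤ | out ⊤ | prev ⊥ | push {}
  [4] u=3 | in ⊤ | out ⊤ | prev − | push {}
  [5] u=4 | in 0 | out 0 | ==
  [6] u=5 | in + | out ⊤ | prev + | push {3}
  [7] u=6 | in ⊤ | out ⊤ | prev 0 | push {1,4}
  [8] u=7 | in ⊤ | out ⊤ | prev + | push {5,6}
  [9] u=0 | in ⊤ | out ⊤ | prev ⊥ | push {7}
  [10] u=3 | in ⊤ | out ⊤ | ==
  [11] u=1 | in ⊤ | out ⊤ | ==
  [12] u=4 | in ⊤ | out ⊤ | prev 0 | push {3}
  [13] u=5 | in ⊤ | out ⊤ | ==
  [14] u=6 | in ⊤ | out ⊤ | ==
  [15] u=7 | in ⊤ | out ⊤ | ==
  [16] u=3 | in ⊤ | out ⊤ | ==

Converged values:
  [0] ⊤
  [1] ⊤
  [2] ⊤
  [3] ⊤
  [4] ⊤
  [5] ⊤
  [6] ⊤
  [7] ⊤

no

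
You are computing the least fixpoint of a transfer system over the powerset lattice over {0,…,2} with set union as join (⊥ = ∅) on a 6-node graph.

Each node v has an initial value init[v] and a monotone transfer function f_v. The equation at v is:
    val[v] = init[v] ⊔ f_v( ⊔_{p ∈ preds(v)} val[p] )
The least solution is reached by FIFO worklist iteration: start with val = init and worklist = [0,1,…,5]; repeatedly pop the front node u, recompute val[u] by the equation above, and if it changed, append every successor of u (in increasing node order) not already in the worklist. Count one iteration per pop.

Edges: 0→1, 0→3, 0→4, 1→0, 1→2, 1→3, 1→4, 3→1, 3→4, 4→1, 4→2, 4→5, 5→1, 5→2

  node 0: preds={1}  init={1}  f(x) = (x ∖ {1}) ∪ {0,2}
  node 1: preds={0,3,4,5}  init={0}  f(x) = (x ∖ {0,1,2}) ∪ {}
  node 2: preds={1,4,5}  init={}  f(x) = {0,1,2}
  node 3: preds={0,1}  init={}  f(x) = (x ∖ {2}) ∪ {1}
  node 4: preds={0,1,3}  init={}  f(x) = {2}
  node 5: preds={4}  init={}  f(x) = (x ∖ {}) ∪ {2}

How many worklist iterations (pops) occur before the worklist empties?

8

Iteration log — 8 steps:
  step 1. node 0  ⊔preds={0}  new={0,1,2}  old={1}  +wl: 
  step 2. node 1  ⊔preds={0,1,2}  new={0}  stable
  step 3. node 2  ⊔preds={0}  new={0,1,2}  old={}  +wl: 
  step 4. node 3  ⊔preds={0,1,2}  new={0,1}  old={}  +wl: 1
  step 5. node 4  ⊔preds={0,1,2}  new={2}  old={}  +wl: 2
  step 6. node 5  ⊔preds={2}  new={2}  old={}  +wl: 
  step 7. node 1  ⊔preds={0,1,2}  new={0}  stable
  step 8. node 2  ⊔preds={0,2}  new={0,1,2}  stable

Least fixpoint reached:
  node 0: {0,1,2}
  node 1: {0}
  node 2: {0,1,2}
  node 3: {0,1}
  node 4: {2}
  node 5: {2}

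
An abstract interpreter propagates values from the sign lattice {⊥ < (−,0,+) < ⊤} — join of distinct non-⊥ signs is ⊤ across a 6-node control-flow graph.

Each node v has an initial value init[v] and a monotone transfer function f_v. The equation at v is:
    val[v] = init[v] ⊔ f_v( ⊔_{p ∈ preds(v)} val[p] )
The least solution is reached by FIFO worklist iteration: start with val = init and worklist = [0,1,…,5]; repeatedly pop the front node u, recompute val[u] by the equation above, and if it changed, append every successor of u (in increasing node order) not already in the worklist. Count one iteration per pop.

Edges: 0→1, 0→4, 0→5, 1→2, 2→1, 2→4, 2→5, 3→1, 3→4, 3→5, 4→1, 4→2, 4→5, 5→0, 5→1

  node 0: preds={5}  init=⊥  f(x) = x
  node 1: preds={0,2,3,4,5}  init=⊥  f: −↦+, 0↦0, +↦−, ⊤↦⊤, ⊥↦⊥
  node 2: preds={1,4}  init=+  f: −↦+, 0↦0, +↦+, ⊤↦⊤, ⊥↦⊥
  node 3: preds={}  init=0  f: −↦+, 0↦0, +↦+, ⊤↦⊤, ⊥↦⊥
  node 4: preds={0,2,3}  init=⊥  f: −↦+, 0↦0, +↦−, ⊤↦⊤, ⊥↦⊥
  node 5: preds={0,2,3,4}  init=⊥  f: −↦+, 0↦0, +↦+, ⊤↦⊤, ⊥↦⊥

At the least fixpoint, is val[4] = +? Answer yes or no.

Worklist (12 pops):
  #1 pop 0: in=⊥ → ⊥ (no change)
  #2 pop 1: in=⊤ → ⊤ (was ⊥); enqueue []
  #3 pop 2: in=⊤ → ⊤ (was +); enqueue [1]
  #4 pop 3: in=⊥ → 0 (no change)
  #5 pop 4: in=⊤ → ⊤ (was ⊥); enqueue [2]
  #6 pop 5: in=⊤ → ⊤ (was ⊥); enqueue [0]
  #7 pop 1: in=⊤ → ⊤ (no change)
  #8 pop 2: in=⊤ → ⊤ (no change)
  #9 pop 0: in=⊤ → ⊤ (was ⊥); enqueue [1,4,5]
  #10 pop 1: in=⊤ → ⊤ (no change)
  #11 pop 4: in=⊤ → ⊤ (no change)
  #12 pop 5: in=⊤ → ⊤ (no change)

Fixpoint:
  val[0] = ⊤
  val[1] = ⊤
  val[2] = ⊤
  val[3] = 0
  val[4] = ⊤
  val[5] = ⊤

no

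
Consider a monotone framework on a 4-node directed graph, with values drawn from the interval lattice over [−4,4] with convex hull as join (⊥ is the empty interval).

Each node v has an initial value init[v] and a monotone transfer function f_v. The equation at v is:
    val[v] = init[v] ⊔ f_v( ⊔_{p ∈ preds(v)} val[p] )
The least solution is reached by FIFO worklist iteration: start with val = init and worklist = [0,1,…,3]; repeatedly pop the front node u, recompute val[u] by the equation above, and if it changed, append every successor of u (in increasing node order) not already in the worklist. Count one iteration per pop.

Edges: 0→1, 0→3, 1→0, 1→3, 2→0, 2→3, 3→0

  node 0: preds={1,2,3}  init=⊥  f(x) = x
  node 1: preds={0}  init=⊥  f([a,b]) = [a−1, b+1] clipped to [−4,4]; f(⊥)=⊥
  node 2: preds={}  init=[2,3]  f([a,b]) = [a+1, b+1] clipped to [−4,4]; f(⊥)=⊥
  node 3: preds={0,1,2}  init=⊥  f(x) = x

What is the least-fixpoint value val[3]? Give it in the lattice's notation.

Iteration log — 22 steps:
  step 1. node 0  ⊔preds=[2,3]  new=[2,3]  old=⊥  +wl: 
  step 2. node 1  ⊔preds=[2,3]  new=[1,4]  old=⊥  +wl: 0
  step 3. node 2  ⊔preds=⊥  new=[2,3]  stable
  step 4. node 3  ⊔preds=[1,4]  new=[1,4]  old=⊥  +wl: 
  step 5. node 0  ⊔preds=[1,4]  new=[1,4]  old=[2,3]  +wl: 1,3
  step 6. node 1  ⊔preds=[1,4]  new=[0,4]  old=[1,4]  +wl: 0
  step 7. node 3  ⊔preds=[0,4]  new=[0,4]  old=[1,4]  +wl: 
  step 8. node 0  ⊔preds=[0,4]  new=[0,4]  old=[1,4]  +wl: 1,3
  step 9. node 1  ⊔preds=[0,4]  new=[-1,4]  old=[0,4]  +wl: 0
  step 10. node 3  ⊔preds=[-1,4]  new=[-1,4]  old=[0,4]  +wl: 
  step 11. node 0  ⊔preds=[-1,4]  new=[-1,4]  old=[0,4]  +wl: 1,3
  step 12. node 1  ⊔preds=[-1,4]  new=[-2,4]  old=[-1,4]  +wl: 0
  step 13. node 3  ⊔preds=[-2,4]  new=[-2,4]  old=[-1,4]  +wl: 
  step 14. node 0  ⊔preds=[-2,4]  new=[-2,4]  old=[-1,4]  +wl: 1,3
  step 15. node 1  ⊔preds=[-2,4]  new=[-3,4]  old=[-2,4]  +wl: 0
  step 16. node 3  ⊔preds=[-3,4]  new=[-3,4]  old=[-2,4]  +wl: 
  step 17. node 0  ⊔preds=[-3,4]  new=[-3,4]  old=[-2,4]  +wl: 1,3
  step 18. node 1  ⊔preds=[-3,4]  new=[-4,4]  old=[-3,4]  +wl: 0
  step 19. node 3  ⊔preds=[-4,4]  new=[-4,4]  old=[-3,4]  +wl: 
  step 20. node 0  ⊔preds=[-4,4]  new=[-4,4]  old=[-3,4]  +wl: 1,3
  step 21. node 1  ⊔preds=[-4,4]  new=[-4,4]  stable
  step 22. node 3  ⊔preds=[-4,4]  new=[-4,4]  stable

Least fixpoint reached:
  node 0: [-4,4]
  node 1: [-4,4]
  node 2: [2,3]
  node 3: [-4,4]

[-4,4]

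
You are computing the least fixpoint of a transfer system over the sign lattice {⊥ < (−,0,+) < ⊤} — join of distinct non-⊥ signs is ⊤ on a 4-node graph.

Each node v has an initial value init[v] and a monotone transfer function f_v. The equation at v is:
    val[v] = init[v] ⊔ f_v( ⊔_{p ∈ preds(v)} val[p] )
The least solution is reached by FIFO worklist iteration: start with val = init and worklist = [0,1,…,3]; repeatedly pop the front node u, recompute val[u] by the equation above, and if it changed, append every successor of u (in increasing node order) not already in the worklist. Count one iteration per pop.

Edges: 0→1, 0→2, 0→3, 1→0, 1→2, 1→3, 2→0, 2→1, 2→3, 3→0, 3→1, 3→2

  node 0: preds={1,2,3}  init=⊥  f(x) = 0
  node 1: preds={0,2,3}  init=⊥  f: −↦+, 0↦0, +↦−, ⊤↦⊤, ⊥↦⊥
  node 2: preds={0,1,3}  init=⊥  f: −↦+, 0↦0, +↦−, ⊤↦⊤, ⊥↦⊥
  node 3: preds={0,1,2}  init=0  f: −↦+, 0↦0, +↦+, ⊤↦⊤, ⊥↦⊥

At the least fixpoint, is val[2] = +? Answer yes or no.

no

Worklist (6 pops):
  #1 pop 0: in=0 → 0 (was ⊥); enqueue []
  #2 pop 1: in=0 → 0 (was ⊥); enqueue [0]
  #3 pop 2: in=0 → 0 (was ⊥); enqueue [1]
  #4 pop 3: in=0 → 0 (no change)
  #5 pop 0: in=0 → 0 (no change)
  #6 pop 1: in=0 → 0 (no change)

Fixpoint:
  val[0] = 0
  val[1] = 0
  val[2] = 0
  val[3] = 0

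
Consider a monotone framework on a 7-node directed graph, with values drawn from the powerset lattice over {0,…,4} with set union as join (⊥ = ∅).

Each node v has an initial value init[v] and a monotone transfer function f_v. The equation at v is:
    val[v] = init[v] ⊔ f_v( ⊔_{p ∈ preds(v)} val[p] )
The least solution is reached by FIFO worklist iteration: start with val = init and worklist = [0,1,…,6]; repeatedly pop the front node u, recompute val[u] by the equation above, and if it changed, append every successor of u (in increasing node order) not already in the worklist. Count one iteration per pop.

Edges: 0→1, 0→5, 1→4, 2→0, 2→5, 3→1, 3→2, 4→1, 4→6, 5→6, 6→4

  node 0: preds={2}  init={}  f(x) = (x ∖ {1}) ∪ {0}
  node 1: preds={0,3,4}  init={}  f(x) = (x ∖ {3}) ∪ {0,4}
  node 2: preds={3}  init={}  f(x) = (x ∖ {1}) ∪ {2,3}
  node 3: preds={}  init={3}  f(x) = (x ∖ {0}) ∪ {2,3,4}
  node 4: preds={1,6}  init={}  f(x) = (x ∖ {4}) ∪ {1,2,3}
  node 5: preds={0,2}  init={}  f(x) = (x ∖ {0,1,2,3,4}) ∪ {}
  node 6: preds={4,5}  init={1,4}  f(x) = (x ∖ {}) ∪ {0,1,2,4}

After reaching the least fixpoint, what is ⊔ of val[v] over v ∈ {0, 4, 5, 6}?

{0,1,2,3,4}

Worklist (15 pops):
  #1 pop 0: in={} → {0} (was {}); enqueue []
  #2 pop 1: in={0,3} → {0,4} (was {}); enqueue []
  #3 pop 2: in={3} → {2,3} (was {}); enqueue [0]
  #4 pop 3: in={} → {2,3,4} (was {3}); enqueue [1,2]
  #5 pop 4: in={0,1,4} → {0,1,2,3} (was {}); enqueue []
  #6 pop 5: in={0,2,3} → {} (no change)
  #7 pop 6: in={0,1,2,3} → {0,1,2,3,4} (was {1,4}); enqueue [4]
  #8 pop 0: in={2,3} → {0,2,3} (was {0}); enqueue [5]
  #9 pop 1: in={0,1,2,3,4} → {0,1,2,4} (was {0,4}); enqueue []
  #10 pop 2: in={2,3,4} → {2,3,4} (was {2,3}); enqueue [0]
  #11 pop 4: in={0,1,2,3,4} → {0,1,2,3} (no change)
  #12 pop 5: in={0,2,3,4} → {} (no change)
  #13 pop 0: in={2,3,4} → {0,2,3,4} (was {0,2,3}); enqueue [1,5]
  #14 pop 1: in={0,1,2,3,4} → {0,1,2,4} (no change)
  #15 pop 5: in={0,2,3,4} → {} (no change)

Fixpoint:
  val[0] = {0,2,3,4}
  val[1] = {0,1,2,4}
  val[2] = {2,3,4}
  val[3] = {2,3,4}
  val[4] = {0,1,2,3}
  val[5] = {}
  val[6] = {0,1,2,3,4}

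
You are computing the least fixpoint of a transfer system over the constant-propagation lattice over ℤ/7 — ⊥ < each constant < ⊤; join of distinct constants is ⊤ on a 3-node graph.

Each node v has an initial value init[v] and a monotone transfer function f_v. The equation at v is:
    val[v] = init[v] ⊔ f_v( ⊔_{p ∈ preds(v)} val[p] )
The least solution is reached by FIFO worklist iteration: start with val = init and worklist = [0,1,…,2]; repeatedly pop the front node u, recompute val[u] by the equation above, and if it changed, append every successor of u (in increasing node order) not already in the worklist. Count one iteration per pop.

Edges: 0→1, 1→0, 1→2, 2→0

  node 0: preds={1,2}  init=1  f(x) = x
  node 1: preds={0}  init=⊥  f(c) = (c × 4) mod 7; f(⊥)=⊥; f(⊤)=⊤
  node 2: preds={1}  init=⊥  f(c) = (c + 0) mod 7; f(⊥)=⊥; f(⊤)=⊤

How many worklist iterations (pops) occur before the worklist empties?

8

Trace (8 dequeues):
  [1] u=0 | in ⊥ | out 1 | ==
  [2] u=1 | in 1 | out 4 | prev ⊥ | push {0}
  [3] u=2 | in 4 | out 4 | prev ⊥ | push {}
  [4] u=0 | in 4 | out ⊤ | prev 1 | push {1}
  [5] u=1 | in ⊤ | out ⊤ | prev 4 | push {0,2}
  [6] u=0 | in ⊤ | out ⊤ | ==
  [7] u=2 | in ⊤ | out ⊤ | prev 4 | push {0}
  [8] u=0 | in ⊤ | out ⊤ | ==

Converged values:
  [0] ⊤
  [1] ⊤
  [2] ⊤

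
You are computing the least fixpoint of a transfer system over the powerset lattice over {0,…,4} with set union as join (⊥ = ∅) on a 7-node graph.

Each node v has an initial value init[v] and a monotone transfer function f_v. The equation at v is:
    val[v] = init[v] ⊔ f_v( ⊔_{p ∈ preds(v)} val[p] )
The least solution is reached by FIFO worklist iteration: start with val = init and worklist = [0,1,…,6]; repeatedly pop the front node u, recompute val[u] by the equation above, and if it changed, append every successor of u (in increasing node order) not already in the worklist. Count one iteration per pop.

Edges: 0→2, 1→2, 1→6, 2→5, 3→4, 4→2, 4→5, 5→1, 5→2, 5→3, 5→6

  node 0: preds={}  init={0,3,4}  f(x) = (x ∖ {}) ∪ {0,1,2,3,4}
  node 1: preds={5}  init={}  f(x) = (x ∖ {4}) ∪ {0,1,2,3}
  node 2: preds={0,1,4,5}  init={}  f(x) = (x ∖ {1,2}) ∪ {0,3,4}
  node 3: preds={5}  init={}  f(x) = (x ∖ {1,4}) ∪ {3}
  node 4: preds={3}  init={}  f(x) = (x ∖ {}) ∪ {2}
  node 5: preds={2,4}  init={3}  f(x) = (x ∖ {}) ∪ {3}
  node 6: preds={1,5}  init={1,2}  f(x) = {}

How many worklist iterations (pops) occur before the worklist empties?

Trace (13 dequeues):
  [1] u=0 | in {} | out {0,1,2,3,4} | prev {0,3,4} | push {}
  [2] u=1 | in {3} | out {0,1,2,3} | prev {} | push {}
  [3] u=2 | in {0,1,2,3,4} | out {0,3,4} | prev {} | push {}
  [4] u=3 | in {3} | out {3} | prev {} | push {}
  [5] u=4 | in {3} | out {2,3} | prev {} | push {2}
  [6] u=5 | in {0,2,3,4} | out {0,2,3,4} | prev {3} | push {1,3}
  [7] u=6 | in {0,1,2,3,4} | out {1,2} | ==
  [8] u=2 | in {0,1,2,3,4} | out {0,3,4} | ==
  [9] u=1 | in {0,2,3,4} | out {0,1,2,3} | ==
  [10] u=3 | in {0,2,3,4} | out {0,2,3} | prev {3} | push {4}
  [11] u=4 | in {0,2,3} | out {0,2,3} | prev {2,3} | push {2,5}
  [12] u=2 | in {0,1,2,3,4} | out {0,3,4} | ==
  [13] u=5 | in {0,2,3,4} | out {0,2,3,4} | ==

Converged values:
  [0] {0,1,2,3,4}
  [1] {0,1,2,3}
  [2] {0,3,4}
  [3] {0,2,3}
  [4] {0,2,3}
  [5] {0,2,3,4}
  [6] {1,2}

13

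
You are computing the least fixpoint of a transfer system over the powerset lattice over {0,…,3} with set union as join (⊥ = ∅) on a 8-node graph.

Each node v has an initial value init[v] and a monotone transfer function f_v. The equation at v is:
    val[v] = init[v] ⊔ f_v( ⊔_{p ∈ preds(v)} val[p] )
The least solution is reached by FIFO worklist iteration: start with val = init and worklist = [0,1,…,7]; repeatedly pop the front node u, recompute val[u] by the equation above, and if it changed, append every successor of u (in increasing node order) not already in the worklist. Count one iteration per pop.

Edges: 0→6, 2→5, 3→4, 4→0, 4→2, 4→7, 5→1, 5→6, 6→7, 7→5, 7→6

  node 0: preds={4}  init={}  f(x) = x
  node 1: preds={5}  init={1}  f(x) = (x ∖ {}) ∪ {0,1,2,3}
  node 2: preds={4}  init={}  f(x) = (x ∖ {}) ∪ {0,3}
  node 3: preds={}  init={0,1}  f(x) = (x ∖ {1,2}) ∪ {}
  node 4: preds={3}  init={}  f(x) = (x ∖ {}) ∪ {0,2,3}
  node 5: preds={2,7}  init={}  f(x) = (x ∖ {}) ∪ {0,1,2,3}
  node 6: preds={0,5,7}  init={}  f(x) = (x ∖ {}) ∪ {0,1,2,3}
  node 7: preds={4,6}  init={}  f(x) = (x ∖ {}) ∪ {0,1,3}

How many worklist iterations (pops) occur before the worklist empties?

Iteration log — 13 steps:
  step 1. node 0  ⊔preds={}  new={}  stable
  step 2. node 1  ⊔preds={}  new={0,1,2,3}  old={1}  +wl: 
  step 3. node 2  ⊔preds={}  new={0,3}  old={}  +wl: 
  step 4. node 3  ⊔preds={}  new={0,1}  stable
  step 5. node 4  ⊔preds={0,1}  new={0,1,2,3}  old={}  +wl: 0,2
  step 6. node 5  ⊔preds={0,3}  new={0,1,2,3}  old={}  +wl: 1
  step 7. node 6  ⊔preds={0,1,2,3}  new={0,1,2,3}  old={}  +wl: 
  step 8. node 7  ⊔preds={0,1,2,3}  new={0,1,2,3}  old={}  +wl: 5,6
  step 9. node 0  ⊔preds={0,1,2,3}  new={0,1,2,3}  old={}  +wl: 
  step 10. node 2  ⊔preds={0,1,2,3}  new={0,1,2,3}  old={0,3}  +wl: 
  step 11. node 1  ⊔preds={0,1,2,3}  new={0,1,2,3}  stable
  step 12. node 5  ⊔preds={0,1,2,3}  new={0,1,2,3}  stable
  step 13. node 6  ⊔preds={0,1,2,3}  new={0,1,2,3}  stable

Least fixpoint reached:
  node 0: {0,1,2,3}
  node 1: {0,1,2,3}
  node 2: {0,1,2,3}
  node 3: {0,1}
  node 4: {0,1,2,3}
  node 5: {0,1,2,3}
  node 6: {0,1,2,3}
  node 7: {0,1,2,3}

13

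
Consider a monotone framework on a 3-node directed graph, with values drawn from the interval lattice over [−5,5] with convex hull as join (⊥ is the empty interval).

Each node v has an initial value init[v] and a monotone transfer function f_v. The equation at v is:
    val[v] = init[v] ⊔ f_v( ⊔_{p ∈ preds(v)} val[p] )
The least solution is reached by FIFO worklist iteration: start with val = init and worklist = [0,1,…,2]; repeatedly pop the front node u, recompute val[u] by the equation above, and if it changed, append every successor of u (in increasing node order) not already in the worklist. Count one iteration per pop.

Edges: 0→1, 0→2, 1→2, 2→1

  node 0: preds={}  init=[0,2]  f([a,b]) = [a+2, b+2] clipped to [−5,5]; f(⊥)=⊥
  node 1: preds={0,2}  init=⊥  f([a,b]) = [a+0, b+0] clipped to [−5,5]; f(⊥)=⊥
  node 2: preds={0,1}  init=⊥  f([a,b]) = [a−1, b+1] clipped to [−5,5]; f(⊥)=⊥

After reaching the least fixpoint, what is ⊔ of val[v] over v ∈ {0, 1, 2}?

[-5,5]

Trace (13 dequeues):
  [1] u=0 | in ⊥ | out [0,2] | ==
  [2] u=1 | in [0,2] | out [0,2] | prev ⊥ | push {}
  [3] u=2 | in [0,2] | out [-1,3] | prev ⊥ | push {1}
  [4] u=1 | in [-1,3] | out [-1,3] | prev [0,2] | push {2}
  [5] u=2 | in [-1,3] | out [-2,4] | prev [-1,3] | push {1}
  [6] u=1 | in [-2,4] | out [-2,4] | prev [-1,3] | push {2}
  [7] u=2 | in [-2,4] | out [-3,5] | prev [-2,4] | push {1}
  [8] u=1 | in [-3,5] | out [-3,5] | prev [-2,4] | push {2}
  [9] u=2 | in [-3,5] | out [-4,5] | prev [-3,5] | push {1}
  [10] u=1 | in [-4,5] | out [-4,5] | prev [-3,5] | push {2}
  [11] u=2 | in [-4,5] | out [-5,5] | prev [-4,5] | push {1}
  [12] u=1 | in [-5,5] | out [-5,5] | prev [-4,5] | push {2}
  [13] u=2 | in [-5,5] | out [-5,5] | ==

Converged values:
  [0] [0,2]
  [1] [-5,5]
  [2] [-5,5]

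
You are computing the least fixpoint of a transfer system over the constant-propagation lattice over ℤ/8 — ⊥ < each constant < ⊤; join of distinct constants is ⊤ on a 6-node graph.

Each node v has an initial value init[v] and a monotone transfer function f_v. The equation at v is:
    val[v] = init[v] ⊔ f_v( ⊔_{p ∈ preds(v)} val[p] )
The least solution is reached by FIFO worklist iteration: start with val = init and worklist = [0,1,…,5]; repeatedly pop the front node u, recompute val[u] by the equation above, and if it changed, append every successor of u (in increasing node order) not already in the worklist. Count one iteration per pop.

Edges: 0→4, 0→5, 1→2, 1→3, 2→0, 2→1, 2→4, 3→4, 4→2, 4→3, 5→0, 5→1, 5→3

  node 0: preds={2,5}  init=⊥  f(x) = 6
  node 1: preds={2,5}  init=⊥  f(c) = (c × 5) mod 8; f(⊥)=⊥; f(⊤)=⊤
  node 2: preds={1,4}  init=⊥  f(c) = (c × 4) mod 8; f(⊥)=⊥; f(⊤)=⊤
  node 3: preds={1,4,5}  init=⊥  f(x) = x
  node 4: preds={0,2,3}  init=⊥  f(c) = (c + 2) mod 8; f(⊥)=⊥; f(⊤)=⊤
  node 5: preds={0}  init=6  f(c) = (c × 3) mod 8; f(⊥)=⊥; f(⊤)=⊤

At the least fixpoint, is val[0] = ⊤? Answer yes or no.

no

Iteration log — 13 steps:
  step 1. node 0  ⊔preds=6  new=6  old=⊥  +wl: 
  step 2. node 1  ⊔preds=6  new=6  old=⊥  +wl: 
  step 3. node 2  ⊔preds=6  new=0  old=⊥  +wl: 0,1
  step 4. node 3  ⊔preds=6  new=6  old=⊥  +wl: 
  step 5. node 4  ⊔preds=⊤  new=⊤  old=⊥  +wl: 2,3
  step 6. node 5  ⊔preds=6  new=⊤  old=6  +wl: 
  step 7. node 0  ⊔preds=⊤  new=6  stable
  step 8. node 1  ⊔preds=⊤  new=⊤  old=6  +wl: 
  step 9. node 2  ⊔preds=⊤  new=⊤  old=0  +wl: 0,1,4
  step 10. node 3  ⊔preds=⊤  new=⊤  old=6  +wl: 
  step 11. node 0  ⊔preds=⊤  new=6  stable
  step 12. node 1  ⊔preds=⊤  new=⊤  stable
  step 13. node 4  ⊔preds=⊤  new=⊤  stable

Least fixpoint reached:
  node 0: 6
  node 1: ⊤
  node 2: ⊤
  node 3: ⊤
  node 4: ⊤
  node 5: ⊤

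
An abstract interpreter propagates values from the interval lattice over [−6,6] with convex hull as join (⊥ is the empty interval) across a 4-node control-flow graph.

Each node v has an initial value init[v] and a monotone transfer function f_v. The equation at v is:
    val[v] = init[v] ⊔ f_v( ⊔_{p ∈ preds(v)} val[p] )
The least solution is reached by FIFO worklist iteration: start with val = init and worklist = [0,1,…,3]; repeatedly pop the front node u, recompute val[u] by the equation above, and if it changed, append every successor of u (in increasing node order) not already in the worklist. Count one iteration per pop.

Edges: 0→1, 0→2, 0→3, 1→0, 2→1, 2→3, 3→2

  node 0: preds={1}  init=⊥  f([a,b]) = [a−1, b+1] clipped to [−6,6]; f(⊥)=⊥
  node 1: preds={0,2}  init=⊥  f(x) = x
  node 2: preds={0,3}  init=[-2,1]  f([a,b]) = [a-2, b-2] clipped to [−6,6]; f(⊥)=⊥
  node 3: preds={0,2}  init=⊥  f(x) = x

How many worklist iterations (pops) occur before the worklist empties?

Worklist (26 pops):
  #1 pop 0: in=⊥ → ⊥ (no change)
  #2 pop 1: in=[-2,1] → [-2,1] (was ⊥); enqueue [0]
  #3 pop 2: in=⊥ → [-2,1] (no change)
  #4 pop 3: in=[-2,1] → [-2,1] (was ⊥); enqueue [2]
  #5 pop 0: in=[-2,1] → [-3,2] (was ⊥); enqueue [1,3]
  #6 pop 2: in=[-3,2] → [-5,1] (was [-2,1]); enqueue []
  #7 pop 1: in=[-5,2] → [-5,2] (was [-2,1]); enqueue [0]
  #8 pop 3: in=[-5,2] → [-5,2] (was [-2,1]); enqueue [2]
  #9 pop 0: in=[-5,2] → [-6,3] (was [-3,2]); enqueue [1,3]
  #10 pop 2: in=[-6,3] → [-6,1] (was [-5,1]); enqueue []
  #11 pop 1: in=[-6,3] → [-6,3] (was [-5,2]); enqueue [0]
  #12 pop 3: in=[-6,3] → [-6,3] (was [-5,2]); enqueue [2]
  #13 pop 0: in=[-6,3] → [-6,4] (was [-6,3]); enqueue [1,3]
  #14 pop 2: in=[-6,4] → [-6,2] (was [-6,1]); enqueue []
  #15 pop 1: in=[-6,4] → [-6,4] (was [-6,3]); enqueue [0]
  #16 pop 3: in=[-6,4] → [-6,4] (was [-6,3]); enqueue [2]
  #17 pop 0: in=[-6,4] → [-6,5] (was [-6,4]); enqueue [1,3]
  #18 pop 2: in=[-6,5] → [-6,3] (was [-6,2]); enqueue []
  #19 pop 1: in=[-6,5] → [-6,5] (was [-6,4]); enqueue [0]
  #20 pop 3: in=[-6,5] → [-6,5] (was [-6,4]); enqueue [2]
  #21 pop 0: in=[-6,5] → [-6,6] (was [-6,5]); enqueue [1,3]
  #22 pop 2: in=[-6,6] → [-6,4] (was [-6,3]); enqueue []
  #23 pop 1: in=[-6,6] → [-6,6] (was [-6,5]); enqueue [0]
  #24 pop 3: in=[-6,6] → [-6,6] (was [-6,5]); enqueue [2]
  #25 pop 0: in=[-6,6] → [-6,6] (no change)
  #26 pop 2: in=[-6,6] → [-6,4] (no change)

Fixpoint:
  val[0] = [-6,6]
  val[1] = [-6,6]
  val[2] = [-6,4]
  val[3] = [-6,6]

26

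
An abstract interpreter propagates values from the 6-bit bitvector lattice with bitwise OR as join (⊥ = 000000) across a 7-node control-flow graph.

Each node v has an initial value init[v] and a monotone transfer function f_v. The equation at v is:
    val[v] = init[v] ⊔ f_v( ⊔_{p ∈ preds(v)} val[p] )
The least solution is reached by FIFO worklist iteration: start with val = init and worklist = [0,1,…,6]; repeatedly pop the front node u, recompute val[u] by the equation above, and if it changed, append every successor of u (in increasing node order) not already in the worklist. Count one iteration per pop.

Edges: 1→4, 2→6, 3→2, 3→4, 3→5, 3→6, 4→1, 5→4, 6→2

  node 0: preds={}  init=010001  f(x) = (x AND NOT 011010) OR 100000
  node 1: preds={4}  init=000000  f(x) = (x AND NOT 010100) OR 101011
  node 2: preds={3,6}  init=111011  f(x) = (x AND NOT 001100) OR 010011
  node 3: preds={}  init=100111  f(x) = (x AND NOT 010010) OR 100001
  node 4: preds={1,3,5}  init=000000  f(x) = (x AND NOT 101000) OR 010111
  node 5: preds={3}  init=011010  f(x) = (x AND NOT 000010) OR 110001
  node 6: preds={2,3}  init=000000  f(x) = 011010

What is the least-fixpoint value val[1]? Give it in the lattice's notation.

Trace (10 dequeues):
  [1] u=0 | in 000000 | out 110001 | prev 010001 | push {}
  [2] u=1 | in 000000 | out 101011 | prev 000000 | push {}
  [3] u=2 | in 100111 | out 111011 | ==
  [4] u=3 | in 000000 | out 100111 | ==
  [5] u=4 | in 111111 | out 010111 | prev 000000 | push {1}
  [6] u=5 | in 100111 | out 111111 | prev 011010 | push {4}
  [7] u=6 | in 111111 | out 011010 | prev 000000 | push {2}
  [8] u=1 | in 010111 | out 101011 | ==
  [9] u=4 | in 111111 | out 010111 | ==
  [10] u=2 | in 111111 | out 111011 | ==

Converged values:
  [0] 110001
  [1] 101011
  [2] 111011
  [3] 100111
  [4] 010111
  [5] 111111
  [6] 011010

101011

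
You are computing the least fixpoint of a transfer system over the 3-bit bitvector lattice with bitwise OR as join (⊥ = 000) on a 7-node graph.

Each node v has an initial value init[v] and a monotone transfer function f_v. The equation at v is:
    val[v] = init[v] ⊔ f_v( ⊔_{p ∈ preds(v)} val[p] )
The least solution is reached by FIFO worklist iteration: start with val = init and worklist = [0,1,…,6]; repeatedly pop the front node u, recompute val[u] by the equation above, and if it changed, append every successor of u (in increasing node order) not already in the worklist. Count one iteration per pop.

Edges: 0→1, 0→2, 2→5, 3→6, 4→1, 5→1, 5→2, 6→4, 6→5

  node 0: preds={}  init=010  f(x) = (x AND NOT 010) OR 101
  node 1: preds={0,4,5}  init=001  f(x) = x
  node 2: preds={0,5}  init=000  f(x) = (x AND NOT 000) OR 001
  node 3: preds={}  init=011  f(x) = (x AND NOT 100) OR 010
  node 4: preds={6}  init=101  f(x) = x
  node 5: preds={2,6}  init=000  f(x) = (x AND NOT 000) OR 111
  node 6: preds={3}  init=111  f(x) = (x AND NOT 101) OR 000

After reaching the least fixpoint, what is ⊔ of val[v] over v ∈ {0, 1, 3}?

Iteration log — 9 steps:
  step 1. node 0  ⊔preds=000  new=111  old=010  +wl: 
  step 2. node 1  ⊔preds=111  new=111  old=001  +wl: 
  step 3. node 2  ⊔preds=111  new=111  old=000  +wl: 
  step 4. node 3  ⊔preds=000  new=011  stable
  step 5. node 4  ⊔preds=111  new=111  old=101  +wl: 1
  step 6. node 5  ⊔preds=111  new=111  old=000  +wl: 2
  step 7. node 6  ⊔preds=011  new=111  stable
  step 8. node 1  ⊔preds=111  new=111  stable
  step 9. node 2  ⊔preds=111  new=111  stable

Least fixpoint reached:
  node 0: 111
  node 1: 111
  node 2: 111
  node 3: 011
  node 4: 111
  node 5: 111
  node 6: 111

111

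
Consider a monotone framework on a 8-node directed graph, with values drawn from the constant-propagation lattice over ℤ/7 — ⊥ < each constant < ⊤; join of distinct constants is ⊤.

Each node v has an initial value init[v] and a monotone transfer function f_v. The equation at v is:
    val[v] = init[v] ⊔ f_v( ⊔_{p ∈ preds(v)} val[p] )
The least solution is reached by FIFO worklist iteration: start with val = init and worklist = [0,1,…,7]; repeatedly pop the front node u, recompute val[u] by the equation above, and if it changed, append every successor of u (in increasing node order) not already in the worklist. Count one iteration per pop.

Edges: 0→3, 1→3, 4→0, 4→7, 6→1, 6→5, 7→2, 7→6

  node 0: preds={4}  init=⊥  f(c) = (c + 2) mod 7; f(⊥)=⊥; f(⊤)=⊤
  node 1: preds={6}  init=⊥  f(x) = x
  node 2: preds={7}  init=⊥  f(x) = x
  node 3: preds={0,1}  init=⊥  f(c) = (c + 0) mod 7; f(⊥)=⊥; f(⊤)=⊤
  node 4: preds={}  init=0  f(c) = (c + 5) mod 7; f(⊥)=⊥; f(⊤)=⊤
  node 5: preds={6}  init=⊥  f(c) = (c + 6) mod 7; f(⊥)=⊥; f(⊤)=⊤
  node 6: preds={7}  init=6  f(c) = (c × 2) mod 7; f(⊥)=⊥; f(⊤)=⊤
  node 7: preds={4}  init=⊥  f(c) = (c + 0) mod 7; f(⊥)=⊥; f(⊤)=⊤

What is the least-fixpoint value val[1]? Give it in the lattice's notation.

Iteration log — 13 steps:
  step 1. node 0  ⊔preds=0  new=2  old=⊥  +wl: 
  step 2. node 1  ⊔preds=6  new=6  old=⊥  +wl: 
  step 3. node 2  ⊔preds=⊥  new=⊥  stable
  step 4. node 3  ⊔preds=⊤  new=⊤  old=⊥  +wl: 
  step 5. node 4  ⊔preds=⊥  new=0  stable
  step 6. node 5  ⊔preds=6  new=5  old=⊥  +wl: 
  step 7. node 6  ⊔preds=⊥  new=6  stable
  step 8. node 7  ⊔preds=0  new=0  old=⊥  +wl: 2,6
  step 9. node 2  ⊔preds=0  new=0  old=⊥  +wl: 
  step 10. node 6  ⊔preds=0  new=⊤  old=6  +wl: 1,5
  step 11. node 1  ⊔preds=⊤  new=⊤  old=6  +wl: 3
  step 12. node 5  ⊔preds=⊤  new=⊤  old=5  +wl: 
  step 13. node 3  ⊔preds=⊤  new=⊤  stable

Least fixpoint reached:
  node 0: 2
  node 1: ⊤
  node 2: 0
  node 3: ⊤
  node 4: 0
  node 5: ⊤
  node 6: ⊤
  node 7: 0

⊤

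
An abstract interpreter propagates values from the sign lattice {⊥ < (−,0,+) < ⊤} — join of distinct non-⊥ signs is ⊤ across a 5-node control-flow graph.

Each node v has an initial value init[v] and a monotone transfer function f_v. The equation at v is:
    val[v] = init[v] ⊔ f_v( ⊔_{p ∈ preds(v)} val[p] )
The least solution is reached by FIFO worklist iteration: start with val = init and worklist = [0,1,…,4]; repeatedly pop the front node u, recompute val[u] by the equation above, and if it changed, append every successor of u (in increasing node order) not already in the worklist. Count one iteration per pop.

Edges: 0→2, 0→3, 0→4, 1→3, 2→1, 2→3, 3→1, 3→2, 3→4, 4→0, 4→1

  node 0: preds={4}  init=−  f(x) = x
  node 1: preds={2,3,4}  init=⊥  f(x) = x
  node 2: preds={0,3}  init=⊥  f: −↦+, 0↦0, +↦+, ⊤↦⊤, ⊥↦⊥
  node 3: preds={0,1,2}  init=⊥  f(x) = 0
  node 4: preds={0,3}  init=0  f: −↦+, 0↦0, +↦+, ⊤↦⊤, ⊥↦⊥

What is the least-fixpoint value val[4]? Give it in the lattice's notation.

⊤

Worklist (9 pops):
  #1 pop 0: in=0 → ⊤ (was −); enqueue []
  #2 pop 1: in=0 → 0 (was ⊥); enqueue []
  #3 pop 2: in=⊤ → ⊤ (was ⊥); enqueue [1]
  #4 pop 3: in=⊤ → 0 (was ⊥); enqueue [2]
  #5 pop 4: in=⊤ → ⊤ (was 0); enqueue [0]
  #6 pop 1: in=⊤ → ⊤ (was 0); enqueue [3]
  #7 pop 2: in=⊤ → ⊤ (no change)
  #8 pop 0: in=⊤ → ⊤ (no change)
  #9 pop 3: in=⊤ → 0 (no change)

Fixpoint:
  val[0] = ⊤
  val[1] = ⊤
  val[2] = ⊤
  val[3] = 0
  val[4] = ⊤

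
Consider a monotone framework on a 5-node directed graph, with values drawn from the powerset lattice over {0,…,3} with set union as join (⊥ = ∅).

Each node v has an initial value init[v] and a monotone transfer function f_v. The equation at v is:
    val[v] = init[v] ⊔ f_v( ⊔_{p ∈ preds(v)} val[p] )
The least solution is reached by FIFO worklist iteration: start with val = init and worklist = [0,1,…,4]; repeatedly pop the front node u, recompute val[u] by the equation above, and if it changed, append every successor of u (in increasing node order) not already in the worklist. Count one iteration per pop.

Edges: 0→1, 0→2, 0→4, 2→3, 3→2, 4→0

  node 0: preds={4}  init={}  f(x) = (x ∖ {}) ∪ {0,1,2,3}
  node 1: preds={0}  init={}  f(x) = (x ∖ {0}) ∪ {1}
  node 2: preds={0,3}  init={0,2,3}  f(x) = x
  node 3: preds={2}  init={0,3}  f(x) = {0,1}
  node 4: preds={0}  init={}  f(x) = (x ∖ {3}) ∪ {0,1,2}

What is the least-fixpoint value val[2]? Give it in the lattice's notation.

{0,1,2,3}

Worklist (7 pops):
  #1 pop 0: in={} → {0,1,2,3} (was {}); enqueue []
  #2 pop 1: in={0,1,2,3} → {1,2,3} (was {}); enqueue []
  #3 pop 2: in={0,1,2,3} → {0,1,2,3} (was {0,2,3}); enqueue []
  #4 pop 3: in={0,1,2,3} → {0,1,3} (was {0,3}); enqueue [2]
  #5 pop 4: in={0,1,2,3} → {0,1,2} (was {}); enqueue [0]
  #6 pop 2: in={0,1,2,3} → {0,1,2,3} (no change)
  #7 pop 0: in={0,1,2} → {0,1,2,3} (no change)

Fixpoint:
  val[0] = {0,1,2,3}
  val[1] = {1,2,3}
  val[2] = {0,1,2,3}
  val[3] = {0,1,3}
  val[4] = {0,1,2}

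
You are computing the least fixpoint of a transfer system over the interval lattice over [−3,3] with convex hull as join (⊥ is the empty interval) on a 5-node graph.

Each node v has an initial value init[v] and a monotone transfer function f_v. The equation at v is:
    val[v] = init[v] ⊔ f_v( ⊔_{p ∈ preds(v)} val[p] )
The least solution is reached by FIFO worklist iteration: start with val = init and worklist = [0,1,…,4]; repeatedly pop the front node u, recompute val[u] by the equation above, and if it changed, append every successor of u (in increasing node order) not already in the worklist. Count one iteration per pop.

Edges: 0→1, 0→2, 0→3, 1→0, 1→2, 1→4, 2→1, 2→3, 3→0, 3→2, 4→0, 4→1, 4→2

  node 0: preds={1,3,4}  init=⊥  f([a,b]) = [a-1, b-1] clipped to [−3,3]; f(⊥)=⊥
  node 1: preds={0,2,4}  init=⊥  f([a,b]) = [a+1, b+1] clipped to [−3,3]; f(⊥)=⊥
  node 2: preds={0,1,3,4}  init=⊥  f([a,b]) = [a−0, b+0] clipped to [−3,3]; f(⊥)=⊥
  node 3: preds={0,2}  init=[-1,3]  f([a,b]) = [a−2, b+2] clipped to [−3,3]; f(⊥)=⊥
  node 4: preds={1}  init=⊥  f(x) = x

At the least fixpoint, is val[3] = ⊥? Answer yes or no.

no

Trace (14 dequeues):
  [1] u=0 | in [-1,3] | out [-2,2] | prev ⊥ | push {}
  [2] u=1 | in [-2,2] | out [-1,3] | prev ⊥ | push {0}
  [3] u=2 | in [-2,3] | out [-2,3] | prev ⊥ | push {1}
  [4] u=3 | in [-2,3] | out [-3,3] | prev [-1,3] | push {2}
  [5] u=4 | in [-1,3] | out [-1,3] | prev ⊥ | push {}
  [6] u=0 | in [-3,3] | out [-3,2] | prev [-2,2] | push {3}
  [7] u=1 | in [-3,3] | out [-2,3] | prev [-1,3] | push {0,4}
  [8] u=2 | in [-3,3] | out [-3,3] | prev [-2,3] | push {1}
  [9] u=3 | in [-3,3] | out [-3,3] | ==
  [10] u=0 | in [-3,3] | out [-3,2] | ==
  [11] u=4 | in [-2,3] | out [-2,3] | prev [-1,3] | push {0,2}
  [12] u=1 | in [-3,3] | out [-2,3] | ==
  [13] u=0 | in [-3,3] | out [-3,2] | ==
  [14] u=2 | in [-3,3] | out [-3,3] | ==

Converged values:
  [0] [-3,2]
  [1] [-2,3]
  [2] [-3,3]
  [3] [-3,3]
  [4] [-2,3]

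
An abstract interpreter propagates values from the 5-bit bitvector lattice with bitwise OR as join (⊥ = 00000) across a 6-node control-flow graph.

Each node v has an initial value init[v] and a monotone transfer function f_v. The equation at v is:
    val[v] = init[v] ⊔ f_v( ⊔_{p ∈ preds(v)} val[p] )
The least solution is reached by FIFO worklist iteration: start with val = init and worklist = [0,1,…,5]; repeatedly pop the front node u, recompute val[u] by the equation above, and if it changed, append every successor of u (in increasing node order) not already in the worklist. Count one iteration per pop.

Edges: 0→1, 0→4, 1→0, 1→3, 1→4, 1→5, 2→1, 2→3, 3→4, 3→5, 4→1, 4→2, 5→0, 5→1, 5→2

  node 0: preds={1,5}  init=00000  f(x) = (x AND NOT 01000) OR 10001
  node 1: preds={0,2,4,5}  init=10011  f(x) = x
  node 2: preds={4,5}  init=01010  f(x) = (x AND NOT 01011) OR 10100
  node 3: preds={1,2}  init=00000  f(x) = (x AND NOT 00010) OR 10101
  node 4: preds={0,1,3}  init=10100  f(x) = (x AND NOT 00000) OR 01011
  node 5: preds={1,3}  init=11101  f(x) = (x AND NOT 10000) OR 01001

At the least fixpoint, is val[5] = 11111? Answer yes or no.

Iteration log — 9 steps:
  step 1. node 0  ⊔preds=11111  new=10111  old=00000  +wl: 
  step 2. node 1  ⊔preds=11111  new=11111  old=10011  +wl: 0
  step 3. node 2  ⊔preds=11101  new=11110  old=01010  +wl: 1
  step 4. node 3  ⊔preds=11111  new=11101  old=00000  +wl: 
  step 5. node 4  ⊔preds=11111  new=11111  old=10100  +wl: 2
  step 6. node 5  ⊔preds=11111  new=11111  old=11101  +wl: 
  step 7. node 0  ⊔preds=11111  new=10111  stable
  step 8. node 1  ⊔preds=11111  new=11111  stable
  step 9. node 2  ⊔preds=11111  new=11110  stable

Least fixpoint reached:
  node 0: 10111
  node 1: 11111
  node 2: 11110
  node 3: 11101
  node 4: 11111
  node 5: 11111

yes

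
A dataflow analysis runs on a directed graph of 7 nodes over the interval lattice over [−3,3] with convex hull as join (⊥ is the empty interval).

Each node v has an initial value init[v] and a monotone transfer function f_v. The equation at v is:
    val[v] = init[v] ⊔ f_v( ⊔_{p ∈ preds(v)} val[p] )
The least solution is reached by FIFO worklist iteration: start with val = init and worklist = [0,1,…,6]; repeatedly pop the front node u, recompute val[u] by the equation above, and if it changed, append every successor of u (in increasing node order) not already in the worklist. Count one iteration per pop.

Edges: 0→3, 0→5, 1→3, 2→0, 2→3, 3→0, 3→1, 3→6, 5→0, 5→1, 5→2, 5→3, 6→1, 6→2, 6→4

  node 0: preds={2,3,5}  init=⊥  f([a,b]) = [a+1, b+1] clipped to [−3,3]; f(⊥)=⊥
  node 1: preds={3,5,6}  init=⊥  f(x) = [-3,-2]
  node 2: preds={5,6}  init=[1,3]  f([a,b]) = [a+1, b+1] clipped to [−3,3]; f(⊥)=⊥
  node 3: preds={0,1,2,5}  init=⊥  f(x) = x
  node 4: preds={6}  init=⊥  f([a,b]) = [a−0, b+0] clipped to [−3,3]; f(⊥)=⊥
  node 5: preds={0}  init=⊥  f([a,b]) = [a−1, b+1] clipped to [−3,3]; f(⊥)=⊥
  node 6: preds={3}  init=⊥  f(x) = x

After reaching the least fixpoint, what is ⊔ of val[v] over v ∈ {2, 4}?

Worklist (17 pops):
  #1 pop 0: in=[1,3] → [2,3] (was ⊥); enqueue []
  #2 pop 1: in=⊥ → [-3,-2] (was ⊥); enqueue []
  #3 pop 2: in=⊥ → [1,3] (no change)
  #4 pop 3: in=[-3,3] → [-3,3] (was ⊥); enqueue [0,1]
  #5 pop 4: in=⊥ → ⊥ (no change)
  #6 pop 5: in=[2,3] → [1,3] (was ⊥); enqueue [2,3]
  #7 pop 6: in=[-3,3] → [-3,3] (was ⊥); enqueue [4]
  #8 pop 0: in=[-3,3] → [-2,3] (was [2,3]); enqueue [5]
  #9 pop 1: in=[-3,3] → [-3,-2] (no change)
  #10 pop 2: in=[-3,3] → [-2,3] (was [1,3]); enqueue [0]
  #11 pop 3: in=[-3,3] → [-3,3] (no change)
  #12 pop 4: in=[-3,3] → [-3,3] (was ⊥); enqueue []
  #13 pop 5: in=[-2,3] → [-3,3] (was [1,3]); enqueue [1,2,3]
  #14 pop 0: in=[-3,3] → [-2,3] (no change)
  #15 pop 1: in=[-3,3] → [-3,-2] (no change)
  #16 pop 2: in=[-3,3] → [-2,3] (no change)
  #17 pop 3: in=[-3,3] → [-3,3] (no change)

Fixpoint:
  val[0] = [-2,3]
  val[1] = [-3,-2]
  val[2] = [-2,3]
  val[3] = [-3,3]
  val[4] = [-3,3]
  val[5] = [-3,3]
  val[6] = [-3,3]

[-3,3]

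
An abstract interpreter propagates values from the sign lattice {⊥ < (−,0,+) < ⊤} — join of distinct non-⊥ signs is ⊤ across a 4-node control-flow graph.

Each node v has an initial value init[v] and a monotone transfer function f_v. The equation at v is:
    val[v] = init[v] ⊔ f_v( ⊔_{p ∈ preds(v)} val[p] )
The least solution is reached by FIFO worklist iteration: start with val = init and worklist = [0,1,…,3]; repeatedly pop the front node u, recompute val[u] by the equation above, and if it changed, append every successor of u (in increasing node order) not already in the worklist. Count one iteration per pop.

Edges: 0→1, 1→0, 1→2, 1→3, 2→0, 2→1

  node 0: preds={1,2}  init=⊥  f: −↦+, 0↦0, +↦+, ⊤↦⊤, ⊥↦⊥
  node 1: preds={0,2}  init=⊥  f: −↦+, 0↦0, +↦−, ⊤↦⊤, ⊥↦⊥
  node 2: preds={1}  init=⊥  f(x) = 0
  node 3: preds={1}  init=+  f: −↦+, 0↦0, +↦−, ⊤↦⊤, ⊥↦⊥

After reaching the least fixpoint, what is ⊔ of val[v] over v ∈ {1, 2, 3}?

Trace (9 dequeues):
  [1] u=0 | in ⊥ | out ⊥ | ==
  [2] u=1 | in ⊥ | out ⊥ | ==
  [3] u=2 | in ⊥ | out 0 | prev ⊥ | push {0,1}
  [4] u=3 | in ⊥ | out + | ==
  [5] u=0 | in 0 | out 0 | prev ⊥ | push {}
  [6] u=1 | in 0 | out 0 | prev ⊥ | push {0,2,3}
  [7] u=0 | in 0 | out 0 | ==
  [8] u=2 | in 0 | out 0 | ==
  [9] u=3 | in 0 | out ⊤ | prev + | push {}

Converged values:
  [0] 0
  [1] 0
  [2] 0
  [3] ⊤

⊤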